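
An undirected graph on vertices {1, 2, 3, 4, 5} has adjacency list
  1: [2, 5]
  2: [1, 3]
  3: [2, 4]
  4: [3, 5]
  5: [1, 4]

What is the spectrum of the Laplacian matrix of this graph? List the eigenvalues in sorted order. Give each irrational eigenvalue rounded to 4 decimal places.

Each diagonal entry of L is the vertex degree and each off-diagonal entry is -1 where an edge is present, 0 otherwise; in the order [1, 2, 3, 4, 5] the diagonal is [2, 2, 2, 2, 2]. Since every row of L sums to 0, the all-ones vector is in the kernel and 0 is an eigenvalue. There is one zero in the spectrum, matching the 1 component.

[0, 1.3820, 1.3820, 3.6180, 3.6180]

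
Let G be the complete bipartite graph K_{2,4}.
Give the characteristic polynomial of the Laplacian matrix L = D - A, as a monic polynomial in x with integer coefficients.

x^6 - 16x^5 + 96x^4 - 272x^3 + 368x^2 - 192x

The graph has 6 vertices and degree multiset [4, 4, 2, 2, 2, 2]; D is the diagonal matrix of degrees and L = D - A. The eigenvalues of L are [0, 2, 2, 2, 4, 6]; the characteristic polynomial is the product of (x - lambda_i), which multiplies out to x^6 - 16x^5 + 96x^4 - 272x^3 + 368x^2 - 192x. The coefficient of x^5 equals -trace(L) = -16, matching the sum of degrees. The eigenvalues sum to 16, which equals trace(L) = 2|E|. By the matrix-tree theorem the graph has (1/6) * product of the nonzero eigenvalues = 32 spanning trees.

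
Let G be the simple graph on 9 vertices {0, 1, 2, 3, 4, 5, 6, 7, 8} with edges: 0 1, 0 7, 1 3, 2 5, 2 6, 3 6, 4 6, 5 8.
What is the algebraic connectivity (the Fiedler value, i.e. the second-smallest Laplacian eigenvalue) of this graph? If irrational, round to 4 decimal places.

0.1506

Each diagonal entry of L is the vertex degree and each off-diagonal entry is -1 where an edge is present, 0 otherwise; in the order [0, 1, 2, 3, 4, 5, 6, 7, 8] the diagonal is [2, 2, 2, 2, 1, 2, 3, 1, 1]. The smallest Laplacian eigenvalue is always 0. The next one, lambda_2 = 0.1506, measures how hard the graph is to disconnect: larger values mean better connectivity. The largest eigenvalue, 4.3699, is at most the vertex count 9. There is one zero in the spectrum, matching the 1 component.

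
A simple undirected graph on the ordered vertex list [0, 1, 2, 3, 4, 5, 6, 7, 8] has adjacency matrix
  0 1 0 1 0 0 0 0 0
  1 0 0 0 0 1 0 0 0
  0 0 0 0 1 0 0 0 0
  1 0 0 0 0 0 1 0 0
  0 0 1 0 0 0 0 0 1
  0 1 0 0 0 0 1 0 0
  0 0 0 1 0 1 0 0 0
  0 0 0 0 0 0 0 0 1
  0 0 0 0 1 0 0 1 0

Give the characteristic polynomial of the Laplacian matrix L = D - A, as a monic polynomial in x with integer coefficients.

x^9 - 16x^8 + 105x^7 - 364x^6 + 715x^5 - 790x^4 + 450x^3 - 100x^2

Each diagonal entry of L is the vertex degree and each off-diagonal entry is -1 where an edge is present, 0 otherwise; in the order [0, 1, 2, 3, 4, 5, 6, 7, 8] the diagonal is [2, 2, 1, 2, 2, 2, 2, 1, 2]. L has integer entries, so p(x) = det(xI - L) has integer coefficients. Expanding the determinant yields x^9 - 16x^8 + 105x^7 - 364x^6 + 715x^5 - 790x^4 + 450x^3 - 100x^2. Since p(0) = det(-L) = 0, x divides p(x). There are 2 zeros in the spectrum, matching the 2 components. The eigenvalues sum to 16, which equals trace(L) = 2|E|.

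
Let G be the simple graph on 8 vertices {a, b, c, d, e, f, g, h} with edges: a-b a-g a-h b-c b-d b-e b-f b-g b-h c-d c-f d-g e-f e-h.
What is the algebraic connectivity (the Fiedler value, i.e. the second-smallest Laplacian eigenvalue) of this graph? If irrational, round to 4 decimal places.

1.7530

With the vertex order [a, b, c, d, e, f, g, h], the degrees are [3, 7, 3, 3, 3, 3, 3, 3], giving D = diag(3, 7, 3, 3, 3, 3, 3, 3) and L = D - A. The smallest Laplacian eigenvalue is always 0. The next one, lambda_2 = 1.7530, measures how hard the graph is to disconnect: larger values mean better connectivity. There is one zero in the spectrum, matching the 1 component.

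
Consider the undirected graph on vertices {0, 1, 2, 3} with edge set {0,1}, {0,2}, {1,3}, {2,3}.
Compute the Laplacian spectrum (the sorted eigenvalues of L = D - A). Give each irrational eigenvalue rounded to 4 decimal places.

Reading degrees in the order [0, 1, 2, 3] gives [2, 2, 2, 2]; set D = diag(2, 2, 2, 2) and form L = D - A. L is symmetric positive semidefinite, so every eigenvalue is real and nonnegative. The single zero eigenvalue shows the graph is connected. The largest eigenvalue, 4, is at most the vertex count 4.

[0, 2, 2, 4]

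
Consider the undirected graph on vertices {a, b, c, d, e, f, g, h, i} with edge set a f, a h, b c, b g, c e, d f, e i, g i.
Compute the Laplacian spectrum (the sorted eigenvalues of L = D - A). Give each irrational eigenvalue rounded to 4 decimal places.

Reading degrees in the order [a, b, c, d, e, f, g, h, i] gives [2, 2, 2, 1, 2, 2, 2, 1, 2]; set D = diag(2, 2, 2, 1, 2, 2, 2, 1, 2) and form L = D - A. Since every row of L sums to 0, the all-ones vector is in the kernel and 0 is an eigenvalue. The 2 zero eigenvalues correspond to the 2 connected components. The eigenvalues sum to 16, which equals trace(L) = 2|E|.

[0, 0, 0.5858, 1.3820, 1.3820, 2, 3.4142, 3.6180, 3.6180]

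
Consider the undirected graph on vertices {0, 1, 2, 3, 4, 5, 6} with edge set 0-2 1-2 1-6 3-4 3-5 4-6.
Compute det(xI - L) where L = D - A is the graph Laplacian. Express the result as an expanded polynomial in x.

With the vertex order [0, 1, 2, 3, 4, 5, 6], the degrees are [1, 2, 2, 2, 2, 1, 2], giving D = diag(1, 2, 2, 2, 2, 1, 2) and L = D - A. Computing det(xI - L) by cofactor expansion (or equivalently via sum-over-permutations) gives x^7 - 12x^6 + 55x^5 - 120x^4 + 126x^3 - 56x^2 + 7x. Since p(0) = det(-L) = 0, x divides p(x).

x^7 - 12x^6 + 55x^5 - 120x^4 + 126x^3 - 56x^2 + 7x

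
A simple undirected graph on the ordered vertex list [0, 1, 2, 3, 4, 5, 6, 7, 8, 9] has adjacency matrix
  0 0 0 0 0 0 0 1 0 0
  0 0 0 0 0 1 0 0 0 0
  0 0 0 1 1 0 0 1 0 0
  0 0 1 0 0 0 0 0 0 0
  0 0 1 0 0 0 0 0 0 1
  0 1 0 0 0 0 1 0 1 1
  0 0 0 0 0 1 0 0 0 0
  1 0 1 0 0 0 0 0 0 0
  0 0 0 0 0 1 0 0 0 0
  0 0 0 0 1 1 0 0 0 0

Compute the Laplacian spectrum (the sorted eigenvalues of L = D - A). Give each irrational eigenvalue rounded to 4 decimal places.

Reading degrees in the order [0, 1, 2, 3, 4, 5, 6, 7, 8, 9] gives [1, 1, 3, 1, 2, 4, 1, 2, 1, 2]; set D = diag(1, 1, 3, 1, 2, 4, 1, 2, 1, 2) and form L = D - A. Diagonalising L (or applying a numerical eigensolver to the 10x10 matrix) gives the spectrum above. The largest eigenvalue, 5.1026, is at most the vertex count 10. The eigenvalues sum to 18, which equals trace(L) = 2|E|.

[0, 0.1353, 0.5723, 1, 1, 1, 2.1398, 2.7545, 4.2955, 5.1026]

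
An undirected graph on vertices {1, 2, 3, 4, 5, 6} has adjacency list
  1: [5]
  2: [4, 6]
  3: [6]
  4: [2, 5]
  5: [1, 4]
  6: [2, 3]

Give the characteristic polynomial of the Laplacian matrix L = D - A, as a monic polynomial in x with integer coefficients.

x^6 - 10x^5 + 36x^4 - 56x^3 + 35x^2 - 6x

Each diagonal entry of L is the vertex degree and each off-diagonal entry is -1 where an edge is present, 0 otherwise; in the order [1, 2, 3, 4, 5, 6] the diagonal is [1, 2, 1, 2, 2, 2]. Computing det(xI - L) by cofactor expansion (or equivalently via sum-over-permutations) gives x^6 - 10x^5 + 36x^4 - 56x^3 + 35x^2 - 6x. Since p(0) = det(-L) = 0, x divides p(x). By the matrix-tree theorem the graph has (1/6) * product of the nonzero eigenvalues = 1 spanning tree.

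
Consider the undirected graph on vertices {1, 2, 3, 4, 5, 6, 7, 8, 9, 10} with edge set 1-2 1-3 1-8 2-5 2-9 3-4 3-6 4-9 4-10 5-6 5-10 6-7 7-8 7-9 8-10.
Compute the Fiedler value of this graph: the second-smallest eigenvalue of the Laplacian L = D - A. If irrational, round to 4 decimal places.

2

Each diagonal entry of L is the vertex degree and each off-diagonal entry is -1 where an edge is present, 0 otherwise; in the order [1, 2, 3, 4, 5, 6, 7, 8, 9, 10] the diagonal is [3, 3, 3, 3, 3, 3, 3, 3, 3, 3]. The smallest Laplacian eigenvalue is always 0. The next one, lambda_2 = 2, measures how hard the graph is to disconnect: larger values mean better connectivity. The largest eigenvalue, 5, is at most the vertex count 10. By the matrix-tree theorem the graph has (1/10) * product of the nonzero eigenvalues = 2000 spanning trees.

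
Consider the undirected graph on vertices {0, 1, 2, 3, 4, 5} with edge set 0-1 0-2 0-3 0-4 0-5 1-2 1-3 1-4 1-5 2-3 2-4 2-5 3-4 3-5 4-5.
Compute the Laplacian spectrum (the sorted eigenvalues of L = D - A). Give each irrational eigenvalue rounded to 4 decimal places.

[0, 6, 6, 6, 6, 6]

With the vertex order [0, 1, 2, 3, 4, 5], the degrees are [5, 5, 5, 5, 5, 5], giving D = diag(5, 5, 5, 5, 5, 5) and L = D - A. L is symmetric positive semidefinite, so every eigenvalue is real and nonnegative. The largest eigenvalue, 6, is at most the vertex count 6.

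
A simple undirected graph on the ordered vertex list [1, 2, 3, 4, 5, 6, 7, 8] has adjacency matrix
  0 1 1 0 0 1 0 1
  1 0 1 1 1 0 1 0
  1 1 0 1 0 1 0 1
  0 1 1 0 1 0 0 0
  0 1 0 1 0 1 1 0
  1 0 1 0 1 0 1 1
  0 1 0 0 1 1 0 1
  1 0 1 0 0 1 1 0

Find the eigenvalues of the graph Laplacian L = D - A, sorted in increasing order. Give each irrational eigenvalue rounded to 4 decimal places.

With the vertex order [1, 2, 3, 4, 5, 6, 7, 8], the degrees are [4, 5, 5, 3, 4, 5, 4, 4], giving D = diag(4, 5, 5, 3, 4, 5, 4, 4) and L = D - A. The multiplicity of 0 as a Laplacian eigenvalue equals the number of connected components. By the matrix-tree theorem the graph has (1/8) * product of the nonzero eigenvalues = 5235 spanning trees.

[0, 2.3457, 3.1733, 4.5159, 5, 5.7799, 6, 7.1852]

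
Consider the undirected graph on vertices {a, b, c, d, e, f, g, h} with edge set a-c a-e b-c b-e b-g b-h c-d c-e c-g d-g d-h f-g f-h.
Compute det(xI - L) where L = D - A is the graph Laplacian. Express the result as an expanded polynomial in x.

x^8 - 26x^7 + 279x^6 - 1596x^5 + 5233x^4 - 9770x^3 + 9511x^2 - 3648x

With the vertex order [a, b, c, d, e, f, g, h], the degrees are [2, 4, 5, 3, 3, 2, 4, 3], giving D = diag(2, 4, 5, 3, 3, 2, 4, 3) and L = D - A. Computing det(xI - L) by cofactor expansion (or equivalently via sum-over-permutations) gives x^8 - 26x^7 + 279x^6 - 1596x^5 + 5233x^4 - 9770x^3 + 9511x^2 - 3648x. The constant term is 0 because L is singular (the all-ones vector lies in its kernel). The eigenvalues sum to 26, which equals trace(L) = 2|E|. By the matrix-tree theorem the graph has (1/8) * product of the nonzero eigenvalues = 456 spanning trees.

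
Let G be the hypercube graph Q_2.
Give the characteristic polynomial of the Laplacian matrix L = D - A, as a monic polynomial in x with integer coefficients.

x^4 - 8x^3 + 20x^2 - 16x

The graph has 4 vertices and degree multiset [2, 2, 2, 2]; D is the diagonal matrix of degrees and L = D - A. Computing det(xI - L) by cofactor expansion (or equivalently via sum-over-permutations) gives x^4 - 8x^3 + 20x^2 - 16x. The coefficient of x^3 equals -trace(L) = -8, matching the sum of degrees. The largest eigenvalue, 4, is at most the vertex count 4.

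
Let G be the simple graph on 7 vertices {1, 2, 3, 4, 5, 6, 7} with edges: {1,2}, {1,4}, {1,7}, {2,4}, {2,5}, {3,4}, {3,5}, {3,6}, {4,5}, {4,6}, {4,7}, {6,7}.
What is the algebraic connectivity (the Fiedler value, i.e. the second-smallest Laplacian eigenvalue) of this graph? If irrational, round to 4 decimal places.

Reading degrees in the order [1, 2, 3, 4, 5, 6, 7] gives [3, 3, 3, 6, 3, 3, 3]; set D = diag(3, 3, 3, 6, 3, 3, 3) and form L = D - A. Computing the eigenvalues of L and sorting gives [0, 2, 2, 4, 4, 5, 7]. The Fiedler value lambda_2 = 2 is strictly positive, so the graph is connected. The eigenvalues sum to 24, which equals trace(L) = 2|E|. The largest eigenvalue, 7, is at most the vertex count 7.

2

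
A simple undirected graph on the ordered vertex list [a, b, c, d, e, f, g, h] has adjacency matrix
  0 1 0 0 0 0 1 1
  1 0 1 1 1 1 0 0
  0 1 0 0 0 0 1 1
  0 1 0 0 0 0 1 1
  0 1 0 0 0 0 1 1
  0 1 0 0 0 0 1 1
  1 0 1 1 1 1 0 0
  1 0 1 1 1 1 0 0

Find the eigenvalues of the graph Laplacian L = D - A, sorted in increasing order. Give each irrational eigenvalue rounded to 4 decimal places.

[0, 3, 3, 3, 3, 5, 5, 8]

Each diagonal entry of L is the vertex degree and each off-diagonal entry is -1 where an edge is present, 0 otherwise; in the order [a, b, c, d, e, f, g, h] the diagonal is [3, 5, 3, 3, 3, 3, 5, 5]. Since every row of L sums to 0, the all-ones vector is in the kernel and 0 is an eigenvalue. The largest eigenvalue, 8, is at most the vertex count 8. The eigenvalues sum to 30, which equals trace(L) = 2|E|.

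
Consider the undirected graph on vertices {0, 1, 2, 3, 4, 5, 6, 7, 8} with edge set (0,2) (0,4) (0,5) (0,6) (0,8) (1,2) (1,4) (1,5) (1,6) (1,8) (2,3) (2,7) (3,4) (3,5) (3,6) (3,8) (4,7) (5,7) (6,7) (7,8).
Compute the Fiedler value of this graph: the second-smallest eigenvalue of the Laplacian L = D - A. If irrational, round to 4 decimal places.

Reading degrees in the order [0, 1, 2, 3, 4, 5, 6, 7, 8] gives [5, 5, 4, 5, 4, 4, 4, 5, 4]; set D = diag(5, 5, 4, 5, 4, 4, 4, 5, 4) and form L = D - A. Computing the eigenvalues of L and sorting gives [0, 4, 4, 4, 4, 5, 5, 5, 9]. The Fiedler value lambda_2 = 4 is strictly positive, so the graph is connected.

4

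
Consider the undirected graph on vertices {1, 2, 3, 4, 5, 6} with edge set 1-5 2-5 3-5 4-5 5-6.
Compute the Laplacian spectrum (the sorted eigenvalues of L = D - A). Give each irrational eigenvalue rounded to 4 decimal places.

[0, 1, 1, 1, 1, 6]

Reading degrees in the order [1, 2, 3, 4, 5, 6] gives [1, 1, 1, 1, 5, 1]; set D = diag(1, 1, 1, 1, 5, 1) and form L = D - A. L is symmetric positive semidefinite, so every eigenvalue is real and nonnegative. The largest eigenvalue, 6, is at most the vertex count 6.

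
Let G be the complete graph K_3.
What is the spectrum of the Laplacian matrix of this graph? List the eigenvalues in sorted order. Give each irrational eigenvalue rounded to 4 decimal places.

The graph has 3 vertices and degree multiset [2, 2, 2]; D is the diagonal matrix of degrees and L = D - A. Since every row of L sums to 0, the all-ones vector is in the kernel and 0 is an eigenvalue. The single zero eigenvalue shows the graph is connected. By the matrix-tree theorem the graph has (1/3) * product of the nonzero eigenvalues = 3 spanning trees.

[0, 3, 3]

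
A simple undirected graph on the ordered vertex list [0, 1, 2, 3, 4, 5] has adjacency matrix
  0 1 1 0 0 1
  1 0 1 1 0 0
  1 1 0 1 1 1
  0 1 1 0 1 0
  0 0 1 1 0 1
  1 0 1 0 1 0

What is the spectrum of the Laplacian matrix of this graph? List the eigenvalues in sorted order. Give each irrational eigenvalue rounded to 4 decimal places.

[0, 2.3820, 2.3820, 4.6180, 4.6180, 6]

Each diagonal entry of L is the vertex degree and each off-diagonal entry is -1 where an edge is present, 0 otherwise; in the order [0, 1, 2, 3, 4, 5] the diagonal is [3, 3, 5, 3, 3, 3]. L is symmetric positive semidefinite, so every eigenvalue is real and nonnegative. The single zero eigenvalue shows the graph is connected. The largest eigenvalue, 6, is at most the vertex count 6. By the matrix-tree theorem the graph has (1/6) * product of the nonzero eigenvalues = 121 spanning trees.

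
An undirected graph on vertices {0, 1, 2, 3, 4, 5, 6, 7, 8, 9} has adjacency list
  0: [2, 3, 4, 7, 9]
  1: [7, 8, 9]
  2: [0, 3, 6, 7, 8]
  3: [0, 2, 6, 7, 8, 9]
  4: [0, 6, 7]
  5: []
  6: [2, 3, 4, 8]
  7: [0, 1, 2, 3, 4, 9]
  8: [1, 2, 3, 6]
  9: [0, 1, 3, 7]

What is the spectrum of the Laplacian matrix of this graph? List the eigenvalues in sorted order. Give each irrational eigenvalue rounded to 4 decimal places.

Reading degrees in the order [0, 1, 2, 3, 4, 5, 6, 7, 8, 9] gives [5, 3, 5, 6, 3, 0, 4, 6, 4, 4]; set D = diag(5, 3, 5, 6, 3, 0, 4, 6, 4, 4) and form L = D - A. The multiplicity of 0 as a Laplacian eigenvalue equals the number of connected components. The 2 zero eigenvalues correspond to the 2 connected components. The largest eigenvalue, 7.6823, is at most the vertex count 10.

[0, 0, 2.2669, 2.7376, 3.5080, 4.9416, 5.4928, 6.5067, 6.8641, 7.6823]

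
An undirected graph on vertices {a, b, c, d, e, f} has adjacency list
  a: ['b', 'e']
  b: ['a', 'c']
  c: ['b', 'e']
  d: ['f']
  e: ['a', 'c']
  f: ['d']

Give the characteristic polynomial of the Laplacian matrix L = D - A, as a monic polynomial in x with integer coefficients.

x^6 - 10x^5 + 36x^4 - 56x^3 + 32x^2

Each diagonal entry of L is the vertex degree and each off-diagonal entry is -1 where an edge is present, 0 otherwise; in the order [a, b, c, d, e, f] the diagonal is [2, 2, 2, 1, 2, 1]. The eigenvalues of L are [0, 0, 2, 2, 2, 4]; the characteristic polynomial is the product of (x - lambda_i), which multiplies out to x^6 - 10x^5 + 36x^4 - 56x^3 + 32x^2. The coefficient of x^5 equals -trace(L) = -10, matching the sum of degrees.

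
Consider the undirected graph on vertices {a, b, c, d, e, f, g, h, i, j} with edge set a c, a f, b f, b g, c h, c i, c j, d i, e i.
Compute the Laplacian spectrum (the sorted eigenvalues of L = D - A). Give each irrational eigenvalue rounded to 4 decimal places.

[0, 0.1592, 0.4563, 1, 1, 1, 2.2121, 3.2583, 3.5836, 5.3305]

Reading degrees in the order [a, b, c, d, e, f, g, h, i, j] gives [2, 2, 4, 1, 1, 2, 1, 1, 3, 1]; set D = diag(2, 2, 4, 1, 1, 2, 1, 1, 3, 1) and form L = D - A. Diagonalising L (or applying a numerical eigensolver to the 10x10 matrix) gives the spectrum above. The single zero eigenvalue shows the graph is connected. By the matrix-tree theorem the graph has (1/10) * product of the nonzero eigenvalues = 1 spanning tree. There is one zero in the spectrum, matching the 1 component.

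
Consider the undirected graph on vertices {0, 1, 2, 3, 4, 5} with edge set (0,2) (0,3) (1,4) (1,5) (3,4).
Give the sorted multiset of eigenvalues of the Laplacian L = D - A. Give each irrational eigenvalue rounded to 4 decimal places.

With the vertex order [0, 1, 2, 3, 4, 5], the degrees are [2, 2, 1, 2, 2, 1], giving D = diag(2, 2, 1, 2, 2, 1) and L = D - A. The multiplicity of 0 as a Laplacian eigenvalue equals the number of connected components. The single zero eigenvalue shows the graph is connected. The eigenvalues sum to 10, which equals trace(L) = 2|E|.

[0, 0.2679, 1, 2, 3, 3.7321]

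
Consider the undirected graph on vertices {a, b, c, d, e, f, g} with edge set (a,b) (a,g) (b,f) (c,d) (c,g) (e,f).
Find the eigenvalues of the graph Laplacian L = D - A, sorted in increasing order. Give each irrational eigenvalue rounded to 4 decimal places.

With the vertex order [a, b, c, d, e, f, g], the degrees are [2, 2, 2, 1, 1, 2, 2], giving D = diag(2, 2, 2, 1, 1, 2, 2) and L = D - A. Diagonalising L (or applying a numerical eigensolver to the 7x7 matrix) gives the spectrum above.

[0, 0.1981, 0.7530, 1.5550, 2.4450, 3.2470, 3.8019]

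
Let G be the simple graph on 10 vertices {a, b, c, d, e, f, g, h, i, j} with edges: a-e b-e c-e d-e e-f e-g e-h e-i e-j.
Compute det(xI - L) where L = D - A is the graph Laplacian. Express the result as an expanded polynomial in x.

With the vertex order [a, b, c, d, e, f, g, h, i, j], the degrees are [1, 1, 1, 1, 9, 1, 1, 1, 1, 1], giving D = diag(1, 1, 1, 1, 9, 1, 1, 1, 1, 1) and L = D - A. Computing det(xI - L) by cofactor expansion (or equivalently via sum-over-permutations) gives x^10 - 18x^9 + 108x^8 - 336x^7 + 630x^6 - 756x^5 + 588x^4 - 288x^3 + 81x^2 - 10x. Since p(0) = det(-L) = 0, x divides p(x). The eigenvalues sum to 18, which equals trace(L) = 2|E|. By the matrix-tree theorem the graph has (1/10) * product of the nonzero eigenvalues = 1 spanning tree.

x^10 - 18x^9 + 108x^8 - 336x^7 + 630x^6 - 756x^5 + 588x^4 - 288x^3 + 81x^2 - 10x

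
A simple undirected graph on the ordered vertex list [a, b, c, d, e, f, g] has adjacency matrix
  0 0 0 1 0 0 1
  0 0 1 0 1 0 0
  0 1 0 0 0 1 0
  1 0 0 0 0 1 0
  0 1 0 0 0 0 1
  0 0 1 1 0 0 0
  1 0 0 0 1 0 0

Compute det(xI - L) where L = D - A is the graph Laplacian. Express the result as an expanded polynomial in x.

With the vertex order [a, b, c, d, e, f, g], the degrees are [2, 2, 2, 2, 2, 2, 2], giving D = diag(2, 2, 2, 2, 2, 2, 2) and L = D - A. L has integer entries, so p(x) = det(xI - L) has integer coefficients. Expanding the determinant yields x^7 - 14x^6 + 77x^5 - 210x^4 + 294x^3 - 196x^2 + 49x. The coefficient of x^6 equals -trace(L) = -14, matching the sum of degrees. The largest eigenvalue, 3.8019, is at most the vertex count 7.

x^7 - 14x^6 + 77x^5 - 210x^4 + 294x^3 - 196x^2 + 49x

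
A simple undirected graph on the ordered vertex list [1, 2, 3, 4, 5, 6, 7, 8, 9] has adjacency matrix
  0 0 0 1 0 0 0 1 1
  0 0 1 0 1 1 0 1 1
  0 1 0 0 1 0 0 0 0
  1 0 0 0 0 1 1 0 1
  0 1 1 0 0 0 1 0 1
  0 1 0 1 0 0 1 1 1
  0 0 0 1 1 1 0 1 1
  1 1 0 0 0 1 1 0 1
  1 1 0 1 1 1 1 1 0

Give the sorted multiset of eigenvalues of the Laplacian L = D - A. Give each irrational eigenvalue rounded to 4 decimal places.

Each diagonal entry of L is the vertex degree and each off-diagonal entry is -1 where an edge is present, 0 otherwise; in the order [1, 2, 3, 4, 5, 6, 7, 8, 9] the diagonal is [3, 5, 2, 4, 4, 5, 5, 5, 7]. Diagonalising L (or applying a numerical eigensolver to the 9x9 matrix) gives the spectrum above. The single zero eigenvalue shows the graph is connected. There is one zero in the spectrum, matching the 1 component.

[0, 1.4252, 3.1091, 4.0645, 4.3008, 5.4161, 6.5201, 7.1008, 8.0634]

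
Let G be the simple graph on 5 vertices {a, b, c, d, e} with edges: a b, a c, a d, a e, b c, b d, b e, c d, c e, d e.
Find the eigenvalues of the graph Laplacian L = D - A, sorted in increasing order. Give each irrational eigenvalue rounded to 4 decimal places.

[0, 5, 5, 5, 5]

Each diagonal entry of L is the vertex degree and each off-diagonal entry is -1 where an edge is present, 0 otherwise; in the order [a, b, c, d, e] the diagonal is [4, 4, 4, 4, 4]. L is symmetric positive semidefinite, so every eigenvalue is real and nonnegative. The single zero eigenvalue shows the graph is connected.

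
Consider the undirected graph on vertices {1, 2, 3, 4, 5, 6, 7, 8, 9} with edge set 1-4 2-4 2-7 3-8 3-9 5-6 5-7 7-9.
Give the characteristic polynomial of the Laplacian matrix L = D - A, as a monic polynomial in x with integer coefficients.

x^9 - 16x^8 + 104x^7 - 354x^6 + 677x^5 - 724x^4 + 405x^3 - 102x^2 + 9x

Each diagonal entry of L is the vertex degree and each off-diagonal entry is -1 where an edge is present, 0 otherwise; in the order [1, 2, 3, 4, 5, 6, 7, 8, 9] the diagonal is [1, 2, 2, 2, 2, 1, 3, 1, 2]. Computing det(xI - L) by cofactor expansion (or equivalently via sum-over-permutations) gives x^9 - 16x^8 + 104x^7 - 354x^6 + 677x^5 - 724x^4 + 405x^3 - 102x^2 + 9x. The coefficient of x^8 equals -trace(L) = -16, matching the sum of degrees. There is one zero in the spectrum, matching the 1 component.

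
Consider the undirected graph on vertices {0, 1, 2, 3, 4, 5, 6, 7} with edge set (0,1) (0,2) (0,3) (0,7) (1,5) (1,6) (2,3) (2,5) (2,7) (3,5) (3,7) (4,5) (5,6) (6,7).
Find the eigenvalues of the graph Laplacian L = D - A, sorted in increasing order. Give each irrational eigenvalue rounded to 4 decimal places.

With the vertex order [0, 1, 2, 3, 4, 5, 6, 7], the degrees are [4, 3, 4, 4, 1, 5, 3, 4], giving D = diag(4, 3, 4, 4, 1, 5, 3, 4) and L = D - A. The multiplicity of 0 as a Laplacian eigenvalue equals the number of connected components. There is one zero in the spectrum, matching the 1 component. The eigenvalues sum to 28, which equals trace(L) = 2|E|.

[0, 0.9077, 2.1736, 3.3820, 4.2671, 5, 5.6180, 6.6516]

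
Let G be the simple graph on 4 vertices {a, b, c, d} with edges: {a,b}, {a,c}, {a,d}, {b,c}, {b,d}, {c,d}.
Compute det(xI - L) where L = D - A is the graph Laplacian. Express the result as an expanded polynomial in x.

Reading degrees in the order [a, b, c, d] gives [3, 3, 3, 3]; set D = diag(3, 3, 3, 3) and form L = D - A. Computing det(xI - L) by cofactor expansion (or equivalently via sum-over-permutations) gives x^4 - 12x^3 + 48x^2 - 64x. Since p(0) = det(-L) = 0, x divides p(x). The largest eigenvalue, 4, is at most the vertex count 4.

x^4 - 12x^3 + 48x^2 - 64x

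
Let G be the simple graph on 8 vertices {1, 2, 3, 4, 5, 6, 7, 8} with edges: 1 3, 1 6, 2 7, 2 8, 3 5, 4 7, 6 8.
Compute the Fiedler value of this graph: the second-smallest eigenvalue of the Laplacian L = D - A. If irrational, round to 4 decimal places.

0.1522

Each diagonal entry of L is the vertex degree and each off-diagonal entry is -1 where an edge is present, 0 otherwise; in the order [1, 2, 3, 4, 5, 6, 7, 8] the diagonal is [2, 2, 2, 1, 1, 2, 2, 2]. Computing the eigenvalues of L and sorting gives [0, 0.1522, 0.5858, 1.2346, 2, 2.7654, 3.4142, 3.8478]. The Fiedler value lambda_2 = 0.1522 is strictly positive, so the graph is connected.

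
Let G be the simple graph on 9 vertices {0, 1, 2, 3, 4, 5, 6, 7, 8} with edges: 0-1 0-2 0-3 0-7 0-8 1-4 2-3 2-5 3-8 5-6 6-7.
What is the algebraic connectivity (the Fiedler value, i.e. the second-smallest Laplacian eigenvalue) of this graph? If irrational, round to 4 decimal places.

0.3953

Reading degrees in the order [0, 1, 2, 3, 4, 5, 6, 7, 8] gives [5, 2, 3, 3, 1, 2, 2, 2, 2]; set D = diag(5, 2, 3, 3, 1, 2, 2, 2, 2) and form L = D - A. The sorted Laplacian eigenvalues are [0, 0.3953, 0.8653, 1.5949, 2.3943, 2.6970, 3.4609, 4.4394, 6.1529]; the algebraic connectivity is the second entry, 0.3953.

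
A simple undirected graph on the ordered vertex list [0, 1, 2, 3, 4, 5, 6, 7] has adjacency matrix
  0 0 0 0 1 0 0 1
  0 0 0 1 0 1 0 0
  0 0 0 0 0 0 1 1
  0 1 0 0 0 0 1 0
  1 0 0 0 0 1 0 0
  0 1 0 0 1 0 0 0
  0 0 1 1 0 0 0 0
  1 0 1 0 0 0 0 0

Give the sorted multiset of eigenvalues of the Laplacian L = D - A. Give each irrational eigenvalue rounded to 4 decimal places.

[0, 0.5858, 0.5858, 2, 2, 3.4142, 3.4142, 4]

Each diagonal entry of L is the vertex degree and each off-diagonal entry is -1 where an edge is present, 0 otherwise; in the order [0, 1, 2, 3, 4, 5, 6, 7] the diagonal is [2, 2, 2, 2, 2, 2, 2, 2]. Since every row of L sums to 0, the all-ones vector is in the kernel and 0 is an eigenvalue. The single zero eigenvalue shows the graph is connected. There is one zero in the spectrum, matching the 1 component.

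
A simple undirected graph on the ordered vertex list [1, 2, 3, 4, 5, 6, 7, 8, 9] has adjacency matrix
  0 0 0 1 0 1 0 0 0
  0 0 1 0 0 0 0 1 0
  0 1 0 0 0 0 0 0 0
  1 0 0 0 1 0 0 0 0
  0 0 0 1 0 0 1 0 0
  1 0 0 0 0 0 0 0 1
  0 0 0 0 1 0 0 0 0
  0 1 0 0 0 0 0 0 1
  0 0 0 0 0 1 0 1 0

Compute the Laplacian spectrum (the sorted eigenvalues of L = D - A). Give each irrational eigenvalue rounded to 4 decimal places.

With the vertex order [1, 2, 3, 4, 5, 6, 7, 8, 9], the degrees are [2, 2, 1, 2, 2, 2, 1, 2, 2], giving D = diag(2, 2, 1, 2, 2, 2, 1, 2, 2) and L = D - A. Diagonalising L (or applying a numerical eigensolver to the 9x9 matrix) gives the spectrum above. There is one zero in the spectrum, matching the 1 component. The largest eigenvalue, 3.8794, is at most the vertex count 9.

[0, 0.1206, 0.4679, 1, 1.6527, 2.3473, 3, 3.5321, 3.8794]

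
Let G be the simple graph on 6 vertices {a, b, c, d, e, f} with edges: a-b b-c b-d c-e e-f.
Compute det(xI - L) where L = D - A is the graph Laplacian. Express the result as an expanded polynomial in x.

x^6 - 10x^5 + 35x^4 - 52x^3 + 32x^2 - 6x

With the vertex order [a, b, c, d, e, f], the degrees are [1, 3, 2, 1, 2, 1], giving D = diag(1, 3, 2, 1, 2, 1) and L = D - A. Computing det(xI - L) by cofactor expansion (or equivalently via sum-over-permutations) gives x^6 - 10x^5 + 35x^4 - 52x^3 + 32x^2 - 6x. The constant term is 0 because L is singular (the all-ones vector lies in its kernel). By the matrix-tree theorem the graph has (1/6) * product of the nonzero eigenvalues = 1 spanning tree.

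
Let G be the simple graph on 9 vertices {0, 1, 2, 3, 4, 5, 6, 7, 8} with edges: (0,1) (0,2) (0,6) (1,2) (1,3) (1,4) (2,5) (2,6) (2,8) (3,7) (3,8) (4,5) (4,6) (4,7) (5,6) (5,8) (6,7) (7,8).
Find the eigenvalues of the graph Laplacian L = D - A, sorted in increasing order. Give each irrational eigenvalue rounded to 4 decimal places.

Reading degrees in the order [0, 1, 2, 3, 4, 5, 6, 7, 8] gives [3, 4, 5, 3, 4, 4, 5, 4, 4]; set D = diag(3, 4, 5, 3, 4, 4, 5, 4, 4) and form L = D - A. Since every row of L sums to 0, the all-ones vector is in the kernel and 0 is an eigenvalue. The single zero eigenvalue shows the graph is connected. There is one zero in the spectrum, matching the 1 component. The largest eigenvalue, 6.9380, is at most the vertex count 9.

[0, 2.0620, 2.6286, 3.3820, 3.9486, 5.0514, 5.6180, 6.3714, 6.9380]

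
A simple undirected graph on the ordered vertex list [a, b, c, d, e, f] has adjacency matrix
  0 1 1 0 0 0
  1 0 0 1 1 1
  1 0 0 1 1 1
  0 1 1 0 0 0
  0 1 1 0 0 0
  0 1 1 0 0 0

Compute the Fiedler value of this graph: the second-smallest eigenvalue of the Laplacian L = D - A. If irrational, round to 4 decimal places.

With the vertex order [a, b, c, d, e, f], the degrees are [2, 4, 4, 2, 2, 2], giving D = diag(2, 4, 4, 2, 2, 2) and L = D - A. The smallest Laplacian eigenvalue is always 0. The next one, lambda_2 = 2, measures how hard the graph is to disconnect: larger values mean better connectivity. There is one zero in the spectrum, matching the 1 component.

2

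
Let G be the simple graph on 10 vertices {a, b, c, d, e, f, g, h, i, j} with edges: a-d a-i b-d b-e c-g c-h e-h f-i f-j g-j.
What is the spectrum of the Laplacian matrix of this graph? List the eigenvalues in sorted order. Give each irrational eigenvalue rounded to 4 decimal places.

Reading degrees in the order [a, b, c, d, e, f, g, h, i, j] gives [2, 2, 2, 2, 2, 2, 2, 2, 2, 2]; set D = diag(2, 2, 2, 2, 2, 2, 2, 2, 2, 2) and form L = D - A. Diagonalising L (or applying a numerical eigensolver to the 10x10 matrix) gives the spectrum above. The single zero eigenvalue shows the graph is connected. The eigenvalues sum to 20, which equals trace(L) = 2|E|. There is one zero in the spectrum, matching the 1 component.

[0, 0.3820, 0.3820, 1.3820, 1.3820, 2.6180, 2.6180, 3.6180, 3.6180, 4]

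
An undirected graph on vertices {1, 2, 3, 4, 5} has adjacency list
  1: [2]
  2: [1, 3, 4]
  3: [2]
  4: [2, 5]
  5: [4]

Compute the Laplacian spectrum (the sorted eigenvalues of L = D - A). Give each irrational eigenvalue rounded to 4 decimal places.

[0, 0.5188, 1, 2.3111, 4.1701]

Each diagonal entry of L is the vertex degree and each off-diagonal entry is -1 where an edge is present, 0 otherwise; in the order [1, 2, 3, 4, 5] the diagonal is [1, 3, 1, 2, 1]. The multiplicity of 0 as a Laplacian eigenvalue equals the number of connected components. The largest eigenvalue, 4.1701, is at most the vertex count 5. There is one zero in the spectrum, matching the 1 component.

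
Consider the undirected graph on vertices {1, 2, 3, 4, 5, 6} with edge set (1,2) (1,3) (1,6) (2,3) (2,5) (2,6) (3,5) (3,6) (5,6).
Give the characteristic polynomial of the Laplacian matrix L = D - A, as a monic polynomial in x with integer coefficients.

Reading degrees in the order [1, 2, 3, 4, 5, 6] gives [3, 4, 4, 0, 3, 4]; set D = diag(3, 4, 4, 0, 3, 4) and form L = D - A. L has integer entries, so p(x) = det(xI - L) has integer coefficients. Expanding the determinant yields x^6 - 18x^5 + 120x^4 - 350x^3 + 375x^2. The coefficient of x^5 equals -trace(L) = -18, matching the sum of degrees. There are 2 zeros in the spectrum, matching the 2 components. The largest eigenvalue, 5, is at most the vertex count 6.

x^6 - 18x^5 + 120x^4 - 350x^3 + 375x^2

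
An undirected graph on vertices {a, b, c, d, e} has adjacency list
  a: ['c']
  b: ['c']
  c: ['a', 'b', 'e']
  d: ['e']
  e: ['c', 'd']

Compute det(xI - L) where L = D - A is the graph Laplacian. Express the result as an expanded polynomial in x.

x^5 - 8x^4 + 20x^3 - 18x^2 + 5x

Reading degrees in the order [a, b, c, d, e] gives [1, 1, 3, 1, 2]; set D = diag(1, 1, 3, 1, 2) and form L = D - A. Computing det(xI - L) by cofactor expansion (or equivalently via sum-over-permutations) gives x^5 - 8x^4 + 20x^3 - 18x^2 + 5x. The constant term is 0 because L is singular (the all-ones vector lies in its kernel). The eigenvalues sum to 8, which equals trace(L) = 2|E|.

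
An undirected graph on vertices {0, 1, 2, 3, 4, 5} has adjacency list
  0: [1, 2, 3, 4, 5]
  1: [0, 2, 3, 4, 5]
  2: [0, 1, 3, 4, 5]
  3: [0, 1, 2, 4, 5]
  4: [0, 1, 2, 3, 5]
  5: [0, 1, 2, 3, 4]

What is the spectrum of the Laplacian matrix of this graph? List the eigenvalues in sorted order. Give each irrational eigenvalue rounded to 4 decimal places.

Each diagonal entry of L is the vertex degree and each off-diagonal entry is -1 where an edge is present, 0 otherwise; in the order [0, 1, 2, 3, 4, 5] the diagonal is [5, 5, 5, 5, 5, 5]. Since every row of L sums to 0, the all-ones vector is in the kernel and 0 is an eigenvalue. The eigenvalues sum to 30, which equals trace(L) = 2|E|. The largest eigenvalue, 6, is at most the vertex count 6.

[0, 6, 6, 6, 6, 6]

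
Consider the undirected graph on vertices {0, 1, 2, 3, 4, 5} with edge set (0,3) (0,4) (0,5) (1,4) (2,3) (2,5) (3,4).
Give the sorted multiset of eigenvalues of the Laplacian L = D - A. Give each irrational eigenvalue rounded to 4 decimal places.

[0, 0.6972, 2, 2.3820, 4.3028, 4.6180]

With the vertex order [0, 1, 2, 3, 4, 5], the degrees are [3, 1, 2, 3, 3, 2], giving D = diag(3, 1, 2, 3, 3, 2) and L = D - A. The multiplicity of 0 as a Laplacian eigenvalue equals the number of connected components. The single zero eigenvalue shows the graph is connected. By the matrix-tree theorem the graph has (1/6) * product of the nonzero eigenvalues = 11 spanning trees. The largest eigenvalue, 4.6180, is at most the vertex count 6.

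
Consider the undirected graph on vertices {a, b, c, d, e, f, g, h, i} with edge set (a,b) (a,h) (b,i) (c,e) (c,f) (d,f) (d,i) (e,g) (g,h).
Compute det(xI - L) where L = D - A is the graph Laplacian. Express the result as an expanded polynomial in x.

Each diagonal entry of L is the vertex degree and each off-diagonal entry is -1 where an edge is present, 0 otherwise; in the order [a, b, c, d, e, f, g, h, i] the diagonal is [2, 2, 2, 2, 2, 2, 2, 2, 2]. Computing det(xI - L) by cofactor expansion (or equivalently via sum-over-permutations) gives x^9 - 18x^8 + 135x^7 - 546x^6 + 1287x^5 - 1782x^4 + 1386x^3 - 540x^2 + 81x. The constant term is 0 because L is singular (the all-ones vector lies in its kernel). The eigenvalues sum to 18, which equals trace(L) = 2|E|.

x^9 - 18x^8 + 135x^7 - 546x^6 + 1287x^5 - 1782x^4 + 1386x^3 - 540x^2 + 81x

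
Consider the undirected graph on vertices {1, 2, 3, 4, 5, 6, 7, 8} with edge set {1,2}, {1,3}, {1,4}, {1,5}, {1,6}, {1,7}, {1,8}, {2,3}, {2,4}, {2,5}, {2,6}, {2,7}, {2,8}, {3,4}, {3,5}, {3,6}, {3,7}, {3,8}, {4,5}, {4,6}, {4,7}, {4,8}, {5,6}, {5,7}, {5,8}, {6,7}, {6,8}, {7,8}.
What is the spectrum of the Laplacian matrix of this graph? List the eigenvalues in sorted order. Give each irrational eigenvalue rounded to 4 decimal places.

[0, 8, 8, 8, 8, 8, 8, 8]

Reading degrees in the order [1, 2, 3, 4, 5, 6, 7, 8] gives [7, 7, 7, 7, 7, 7, 7, 7]; set D = diag(7, 7, 7, 7, 7, 7, 7, 7) and form L = D - A. Diagonalising L (or applying a numerical eigensolver to the 8x8 matrix) gives the spectrum above. The largest eigenvalue, 8, is at most the vertex count 8.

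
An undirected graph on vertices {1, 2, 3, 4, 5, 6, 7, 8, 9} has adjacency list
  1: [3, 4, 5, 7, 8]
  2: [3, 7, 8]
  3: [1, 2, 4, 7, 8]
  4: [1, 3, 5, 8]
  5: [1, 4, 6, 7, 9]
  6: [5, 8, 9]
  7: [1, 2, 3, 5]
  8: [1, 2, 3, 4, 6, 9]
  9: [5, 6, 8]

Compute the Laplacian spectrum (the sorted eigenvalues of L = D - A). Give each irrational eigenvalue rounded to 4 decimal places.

[0, 1.6624, 2.9346, 3.9007, 4, 5.2784, 6, 6.6716, 7.5523]

Reading degrees in the order [1, 2, 3, 4, 5, 6, 7, 8, 9] gives [5, 3, 5, 4, 5, 3, 4, 6, 3]; set D = diag(5, 3, 5, 4, 5, 3, 4, 6, 3) and form L = D - A. Since every row of L sums to 0, the all-ones vector is in the kernel and 0 is an eigenvalue. The single zero eigenvalue shows the graph is connected.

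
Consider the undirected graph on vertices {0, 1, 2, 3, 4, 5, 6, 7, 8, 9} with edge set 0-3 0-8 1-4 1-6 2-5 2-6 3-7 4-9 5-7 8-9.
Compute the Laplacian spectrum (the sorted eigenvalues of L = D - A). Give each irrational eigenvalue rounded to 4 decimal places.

Reading degrees in the order [0, 1, 2, 3, 4, 5, 6, 7, 8, 9] gives [2, 2, 2, 2, 2, 2, 2, 2, 2, 2]; set D = diag(2, 2, 2, 2, 2, 2, 2, 2, 2, 2) and form L = D - A. The multiplicity of 0 as a Laplacian eigenvalue equals the number of connected components. The single zero eigenvalue shows the graph is connected. The largest eigenvalue, 4, is at most the vertex count 10. There is one zero in the spectrum, matching the 1 component.

[0, 0.3820, 0.3820, 1.3820, 1.3820, 2.6180, 2.6180, 3.6180, 3.6180, 4]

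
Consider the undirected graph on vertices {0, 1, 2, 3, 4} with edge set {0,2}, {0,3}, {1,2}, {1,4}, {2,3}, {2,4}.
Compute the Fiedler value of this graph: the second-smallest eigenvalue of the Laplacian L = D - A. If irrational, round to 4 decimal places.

Reading degrees in the order [0, 1, 2, 3, 4] gives [2, 2, 4, 2, 2]; set D = diag(2, 2, 4, 2, 2) and form L = D - A. Computing the eigenvalues of L and sorting gives [0, 1, 3, 3, 5]. The Fiedler value lambda_2 = 1 is strictly positive, so the graph is connected. The largest eigenvalue, 5, is at most the vertex count 5.

1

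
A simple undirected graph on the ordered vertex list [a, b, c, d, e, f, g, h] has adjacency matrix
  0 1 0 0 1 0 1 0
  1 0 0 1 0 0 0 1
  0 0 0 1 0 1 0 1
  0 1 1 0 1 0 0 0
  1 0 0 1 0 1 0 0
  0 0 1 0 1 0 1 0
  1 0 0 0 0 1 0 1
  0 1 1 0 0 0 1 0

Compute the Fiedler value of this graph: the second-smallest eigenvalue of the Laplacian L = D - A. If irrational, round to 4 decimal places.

Each diagonal entry of L is the vertex degree and each off-diagonal entry is -1 where an edge is present, 0 otherwise; in the order [a, b, c, d, e, f, g, h] the diagonal is [3, 3, 3, 3, 3, 3, 3, 3]. The sorted Laplacian eigenvalues are [0, 2, 2, 2, 4, 4, 4, 6]; the algebraic connectivity is the second entry, 2. The largest eigenvalue, 6, is at most the vertex count 8.

2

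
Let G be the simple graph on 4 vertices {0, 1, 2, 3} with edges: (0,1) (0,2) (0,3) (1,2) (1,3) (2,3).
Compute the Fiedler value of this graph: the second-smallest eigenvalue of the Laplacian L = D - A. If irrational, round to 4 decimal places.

Each diagonal entry of L is the vertex degree and each off-diagonal entry is -1 where an edge is present, 0 otherwise; in the order [0, 1, 2, 3] the diagonal is [3, 3, 3, 3]. The smallest Laplacian eigenvalue is always 0. The next one, lambda_2 = 4, measures how hard the graph is to disconnect: larger values mean better connectivity. The eigenvalues sum to 12, which equals trace(L) = 2|E|.

4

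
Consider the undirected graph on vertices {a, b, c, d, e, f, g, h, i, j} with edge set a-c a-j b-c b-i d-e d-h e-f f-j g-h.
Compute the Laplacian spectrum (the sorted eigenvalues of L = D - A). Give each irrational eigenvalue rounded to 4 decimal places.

[0, 0.0979, 0.3820, 0.8244, 1.3820, 2, 2.6180, 3.1756, 3.6180, 3.9021]

With the vertex order [a, b, c, d, e, f, g, h, i, j], the degrees are [2, 2, 2, 2, 2, 2, 1, 2, 1, 2], giving D = diag(2, 2, 2, 2, 2, 2, 1, 2, 1, 2) and L = D - A. The multiplicity of 0 as a Laplacian eigenvalue equals the number of connected components. The single zero eigenvalue shows the graph is connected.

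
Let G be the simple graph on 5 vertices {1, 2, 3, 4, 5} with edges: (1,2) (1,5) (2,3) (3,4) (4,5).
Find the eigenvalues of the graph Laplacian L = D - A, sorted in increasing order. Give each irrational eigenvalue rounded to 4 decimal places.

[0, 1.3820, 1.3820, 3.6180, 3.6180]

Reading degrees in the order [1, 2, 3, 4, 5] gives [2, 2, 2, 2, 2]; set D = diag(2, 2, 2, 2, 2) and form L = D - A. Diagonalising L (or applying a numerical eigensolver to the 5x5 matrix) gives the spectrum above. By the matrix-tree theorem the graph has (1/5) * product of the nonzero eigenvalues = 5 spanning trees. The eigenvalues sum to 10, which equals trace(L) = 2|E|.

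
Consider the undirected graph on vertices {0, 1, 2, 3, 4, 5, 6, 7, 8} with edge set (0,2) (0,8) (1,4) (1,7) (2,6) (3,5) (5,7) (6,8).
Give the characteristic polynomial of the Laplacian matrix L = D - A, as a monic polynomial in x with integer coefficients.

Reading degrees in the order [0, 1, 2, 3, 4, 5, 6, 7, 8] gives [2, 2, 2, 1, 1, 2, 2, 2, 2]; set D = diag(2, 2, 2, 1, 1, 2, 2, 2, 2) and form L = D - A. L has integer entries, so p(x) = det(xI - L) has integer coefficients. Expanding the determinant yields x^9 - 16x^8 + 105x^7 - 364x^6 + 713x^5 - 776x^4 + 420x^3 - 80x^2. The constant term is 0 because L is singular (the all-ones vector lies in its kernel). The eigenvalues sum to 16, which equals trace(L) = 2|E|.

x^9 - 16x^8 + 105x^7 - 364x^6 + 713x^5 - 776x^4 + 420x^3 - 80x^2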